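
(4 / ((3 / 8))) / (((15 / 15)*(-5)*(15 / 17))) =-544 / 225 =-2.42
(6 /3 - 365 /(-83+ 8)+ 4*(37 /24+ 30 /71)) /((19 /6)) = 31361 /6745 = 4.65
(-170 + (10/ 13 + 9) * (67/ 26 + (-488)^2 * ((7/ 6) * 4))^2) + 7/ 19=18131819675110817041/ 1502748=12065775283088.59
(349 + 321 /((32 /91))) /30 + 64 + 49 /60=34201 /320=106.88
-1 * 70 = -70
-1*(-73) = 73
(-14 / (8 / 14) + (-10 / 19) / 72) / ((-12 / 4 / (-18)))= -16763 / 114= -147.04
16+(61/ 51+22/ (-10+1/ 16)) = 13499/ 901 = 14.98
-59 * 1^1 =-59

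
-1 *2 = -2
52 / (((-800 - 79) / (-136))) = 7072 / 879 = 8.05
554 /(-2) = -277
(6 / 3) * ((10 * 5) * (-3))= -300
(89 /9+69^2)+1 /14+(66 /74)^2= 823099243 /172494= 4771.76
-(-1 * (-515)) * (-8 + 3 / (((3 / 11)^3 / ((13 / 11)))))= -773015 / 9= -85890.56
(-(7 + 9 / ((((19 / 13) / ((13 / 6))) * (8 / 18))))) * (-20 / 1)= 28135 / 38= 740.39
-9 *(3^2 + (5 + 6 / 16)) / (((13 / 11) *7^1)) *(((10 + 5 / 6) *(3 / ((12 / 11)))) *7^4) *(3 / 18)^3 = -23864225 / 4608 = -5178.87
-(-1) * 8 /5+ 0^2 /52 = 8 /5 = 1.60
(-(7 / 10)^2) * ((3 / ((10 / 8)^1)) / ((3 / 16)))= -784 / 125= -6.27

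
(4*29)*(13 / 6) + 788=3118 / 3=1039.33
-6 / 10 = -0.60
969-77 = 892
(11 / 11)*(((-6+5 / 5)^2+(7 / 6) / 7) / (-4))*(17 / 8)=-2567 / 192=-13.37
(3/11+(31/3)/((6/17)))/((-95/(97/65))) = -567547/1222650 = -0.46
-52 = -52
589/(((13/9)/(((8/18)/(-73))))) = -2356/949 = -2.48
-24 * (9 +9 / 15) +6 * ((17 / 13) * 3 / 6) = -14721 / 65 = -226.48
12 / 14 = 6 / 7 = 0.86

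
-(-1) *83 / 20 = 4.15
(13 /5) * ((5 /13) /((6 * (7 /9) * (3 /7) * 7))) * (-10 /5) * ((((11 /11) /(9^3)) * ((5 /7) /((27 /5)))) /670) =-5 /129238578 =-0.00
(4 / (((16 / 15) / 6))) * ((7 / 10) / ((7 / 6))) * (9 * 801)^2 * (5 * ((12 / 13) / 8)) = 21047720805 / 52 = 404763861.63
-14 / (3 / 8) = -112 / 3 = -37.33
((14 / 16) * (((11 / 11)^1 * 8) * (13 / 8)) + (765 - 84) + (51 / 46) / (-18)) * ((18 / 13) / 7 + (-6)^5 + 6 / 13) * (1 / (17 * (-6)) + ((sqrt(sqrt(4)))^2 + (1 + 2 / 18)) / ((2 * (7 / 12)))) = -6106476384761 / 426972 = -14301819.29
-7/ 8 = -0.88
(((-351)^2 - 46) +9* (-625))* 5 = 587650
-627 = -627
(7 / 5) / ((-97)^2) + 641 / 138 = 4.65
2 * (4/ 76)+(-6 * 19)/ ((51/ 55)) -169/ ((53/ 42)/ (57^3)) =-424585575050/ 17119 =-24802008.01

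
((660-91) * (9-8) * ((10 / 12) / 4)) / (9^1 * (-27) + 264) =2845 / 504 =5.64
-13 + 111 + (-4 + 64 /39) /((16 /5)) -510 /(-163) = 2552759 /25428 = 100.39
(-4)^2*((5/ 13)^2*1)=400/ 169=2.37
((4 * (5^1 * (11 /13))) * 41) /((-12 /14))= -31570 /39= -809.49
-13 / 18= -0.72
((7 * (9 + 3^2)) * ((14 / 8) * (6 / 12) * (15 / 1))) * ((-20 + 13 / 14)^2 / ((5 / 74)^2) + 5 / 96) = 84321824949 / 640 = 131752851.48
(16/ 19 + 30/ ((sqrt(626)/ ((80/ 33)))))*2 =32/ 19 + 800*sqrt(626)/ 3443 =7.50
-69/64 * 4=-69/16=-4.31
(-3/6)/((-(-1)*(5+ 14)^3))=-1/13718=-0.00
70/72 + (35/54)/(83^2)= 723415/744012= 0.97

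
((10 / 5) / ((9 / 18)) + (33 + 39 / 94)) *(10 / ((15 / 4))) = 14068 / 141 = 99.77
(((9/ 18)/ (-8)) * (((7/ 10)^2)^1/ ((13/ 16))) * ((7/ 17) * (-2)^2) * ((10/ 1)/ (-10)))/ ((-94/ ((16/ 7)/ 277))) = -392/ 71929975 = -0.00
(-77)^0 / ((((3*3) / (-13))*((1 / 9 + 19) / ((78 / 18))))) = -169 / 516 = -0.33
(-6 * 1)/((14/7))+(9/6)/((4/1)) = -2.62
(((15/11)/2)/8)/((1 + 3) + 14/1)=5/1056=0.00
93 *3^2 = 837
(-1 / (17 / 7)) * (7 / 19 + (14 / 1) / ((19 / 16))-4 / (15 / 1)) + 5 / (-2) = -71671 / 9690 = -7.40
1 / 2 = 0.50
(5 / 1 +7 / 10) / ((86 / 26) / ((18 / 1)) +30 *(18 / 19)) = 126711 / 635885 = 0.20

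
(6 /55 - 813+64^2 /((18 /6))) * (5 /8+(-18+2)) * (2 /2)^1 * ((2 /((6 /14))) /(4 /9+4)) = -78482733 /8800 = -8918.49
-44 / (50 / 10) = -44 / 5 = -8.80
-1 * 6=-6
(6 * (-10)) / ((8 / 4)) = -30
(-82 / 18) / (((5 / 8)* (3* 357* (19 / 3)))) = -328 / 305235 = -0.00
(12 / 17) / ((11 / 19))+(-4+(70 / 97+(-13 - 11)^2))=10410714 / 18139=573.94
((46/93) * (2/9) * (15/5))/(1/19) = 6.27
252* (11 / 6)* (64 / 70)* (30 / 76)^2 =23760 / 361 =65.82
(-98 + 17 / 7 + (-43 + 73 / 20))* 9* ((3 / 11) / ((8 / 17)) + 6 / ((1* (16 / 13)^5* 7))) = -6060369219021 / 5651824640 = -1072.29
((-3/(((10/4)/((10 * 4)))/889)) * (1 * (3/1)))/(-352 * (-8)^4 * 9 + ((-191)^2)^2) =-128016/1317887233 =-0.00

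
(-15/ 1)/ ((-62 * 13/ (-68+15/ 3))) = -945/ 806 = -1.17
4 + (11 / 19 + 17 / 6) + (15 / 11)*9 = 24685 / 1254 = 19.69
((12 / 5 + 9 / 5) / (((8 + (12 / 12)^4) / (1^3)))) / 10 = 0.05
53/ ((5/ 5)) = 53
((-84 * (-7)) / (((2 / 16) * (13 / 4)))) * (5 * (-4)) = -376320 / 13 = -28947.69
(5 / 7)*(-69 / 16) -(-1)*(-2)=-569 / 112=-5.08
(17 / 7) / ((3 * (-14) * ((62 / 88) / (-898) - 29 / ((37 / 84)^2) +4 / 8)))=459781388 / 1184540694561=0.00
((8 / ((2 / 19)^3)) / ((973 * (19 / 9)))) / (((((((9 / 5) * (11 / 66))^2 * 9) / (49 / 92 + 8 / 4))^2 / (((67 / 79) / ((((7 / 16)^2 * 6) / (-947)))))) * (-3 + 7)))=-5707.33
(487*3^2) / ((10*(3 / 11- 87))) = -5.05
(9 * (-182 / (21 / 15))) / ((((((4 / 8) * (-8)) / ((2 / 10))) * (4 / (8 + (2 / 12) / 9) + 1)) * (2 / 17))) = 861237 / 2596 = 331.76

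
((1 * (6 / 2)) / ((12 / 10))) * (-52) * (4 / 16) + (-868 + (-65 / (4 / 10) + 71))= -992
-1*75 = -75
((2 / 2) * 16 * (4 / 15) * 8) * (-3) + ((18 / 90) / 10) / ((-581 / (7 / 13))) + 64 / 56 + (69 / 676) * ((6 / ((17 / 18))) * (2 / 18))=-8444975157 / 83460650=-101.19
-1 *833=-833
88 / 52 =22 / 13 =1.69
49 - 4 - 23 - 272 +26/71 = -17724/71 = -249.63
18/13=1.38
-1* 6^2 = -36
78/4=39/2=19.50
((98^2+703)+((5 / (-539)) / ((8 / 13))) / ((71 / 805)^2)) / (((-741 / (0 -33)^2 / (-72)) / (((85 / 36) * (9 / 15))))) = 7693679716173 / 4980508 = 1544758.03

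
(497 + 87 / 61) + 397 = 54621 / 61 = 895.43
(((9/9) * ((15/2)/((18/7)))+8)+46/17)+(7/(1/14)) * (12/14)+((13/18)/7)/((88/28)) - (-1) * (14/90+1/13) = 10708442/109395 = 97.89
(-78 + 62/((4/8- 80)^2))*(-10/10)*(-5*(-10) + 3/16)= 791625505/202248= 3914.13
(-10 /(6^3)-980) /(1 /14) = -740915 /54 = -13720.65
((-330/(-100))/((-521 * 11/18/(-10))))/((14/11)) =297/3647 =0.08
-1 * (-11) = 11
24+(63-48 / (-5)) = 483 / 5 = 96.60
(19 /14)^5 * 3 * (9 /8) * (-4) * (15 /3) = -334273365 /1075648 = -310.76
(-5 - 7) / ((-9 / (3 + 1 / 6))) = 38 / 9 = 4.22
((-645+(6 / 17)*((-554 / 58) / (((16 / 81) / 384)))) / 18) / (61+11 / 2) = -1182971 / 196707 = -6.01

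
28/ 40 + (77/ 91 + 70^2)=637201/ 130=4901.55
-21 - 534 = -555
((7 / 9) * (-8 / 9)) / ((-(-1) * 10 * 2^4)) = -7 / 1620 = -0.00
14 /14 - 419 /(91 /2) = -747 /91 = -8.21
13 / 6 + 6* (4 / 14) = 163 / 42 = 3.88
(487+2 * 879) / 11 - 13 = 2102 / 11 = 191.09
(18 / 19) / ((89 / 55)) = 990 / 1691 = 0.59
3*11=33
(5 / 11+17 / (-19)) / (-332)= 23 / 17347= 0.00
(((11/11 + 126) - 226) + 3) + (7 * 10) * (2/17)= -1492/17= -87.76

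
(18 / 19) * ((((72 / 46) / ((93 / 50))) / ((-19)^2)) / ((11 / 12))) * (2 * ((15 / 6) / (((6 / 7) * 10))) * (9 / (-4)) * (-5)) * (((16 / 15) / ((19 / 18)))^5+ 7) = 424014343257204 / 3330052123264075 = 0.13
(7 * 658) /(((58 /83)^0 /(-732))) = -3371592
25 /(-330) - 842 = -55577 /66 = -842.08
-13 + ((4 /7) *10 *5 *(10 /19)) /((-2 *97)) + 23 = 128010 /12901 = 9.92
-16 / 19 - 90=-90.84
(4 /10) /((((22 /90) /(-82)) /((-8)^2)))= -94464 /11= -8587.64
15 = 15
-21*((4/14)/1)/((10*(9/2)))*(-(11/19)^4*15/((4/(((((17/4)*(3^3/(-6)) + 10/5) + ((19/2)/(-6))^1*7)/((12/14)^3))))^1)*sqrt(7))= -3399801251*sqrt(7)/1351168128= -6.66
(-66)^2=4356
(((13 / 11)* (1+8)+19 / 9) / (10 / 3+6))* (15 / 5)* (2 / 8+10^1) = 25871 / 616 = 42.00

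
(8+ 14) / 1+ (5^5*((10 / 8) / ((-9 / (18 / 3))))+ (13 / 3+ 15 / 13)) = -2576.68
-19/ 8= -2.38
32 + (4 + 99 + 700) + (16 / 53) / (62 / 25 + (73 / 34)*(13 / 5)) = 303293115 / 363209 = 835.04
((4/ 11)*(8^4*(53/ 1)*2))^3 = 5238143763469041664/ 1331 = 3935494938744584.27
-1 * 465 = -465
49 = 49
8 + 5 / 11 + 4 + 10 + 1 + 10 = 368 / 11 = 33.45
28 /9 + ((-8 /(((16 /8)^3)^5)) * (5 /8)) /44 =40370131 /12976128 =3.11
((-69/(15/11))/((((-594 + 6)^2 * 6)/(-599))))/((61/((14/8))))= 151547/361549440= 0.00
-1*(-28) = 28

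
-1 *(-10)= 10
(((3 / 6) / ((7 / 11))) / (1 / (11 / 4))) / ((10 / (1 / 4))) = 121 / 2240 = 0.05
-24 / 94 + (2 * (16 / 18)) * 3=716 / 141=5.08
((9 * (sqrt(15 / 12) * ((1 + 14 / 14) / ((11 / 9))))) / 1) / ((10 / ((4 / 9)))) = 18 * sqrt(5) / 55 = 0.73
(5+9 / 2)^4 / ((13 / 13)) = 130321 / 16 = 8145.06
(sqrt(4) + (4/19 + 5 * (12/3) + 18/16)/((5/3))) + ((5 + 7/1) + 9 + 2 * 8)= 39369/760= 51.80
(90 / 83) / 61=90 / 5063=0.02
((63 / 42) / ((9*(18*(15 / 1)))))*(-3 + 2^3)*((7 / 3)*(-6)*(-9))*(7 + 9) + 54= 542 / 9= 60.22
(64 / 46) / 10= 16 / 115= 0.14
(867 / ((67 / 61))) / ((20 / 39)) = 2062593 / 1340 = 1539.25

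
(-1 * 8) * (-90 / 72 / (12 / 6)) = 5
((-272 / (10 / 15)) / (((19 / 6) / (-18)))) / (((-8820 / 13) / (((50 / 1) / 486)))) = -8840 / 25137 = -0.35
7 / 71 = 0.10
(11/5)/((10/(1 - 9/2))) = -77/100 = -0.77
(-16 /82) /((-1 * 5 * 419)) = 8 /85895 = 0.00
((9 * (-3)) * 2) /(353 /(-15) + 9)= 405 /109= 3.72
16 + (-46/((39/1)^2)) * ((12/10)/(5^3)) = 5069908/316875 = 16.00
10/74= 5/37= 0.14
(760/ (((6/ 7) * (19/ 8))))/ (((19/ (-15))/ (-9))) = 50400/ 19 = 2652.63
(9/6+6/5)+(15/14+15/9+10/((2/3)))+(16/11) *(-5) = 15206/1155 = 13.17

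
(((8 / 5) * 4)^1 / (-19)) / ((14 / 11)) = -176 / 665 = -0.26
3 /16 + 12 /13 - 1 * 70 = -68.89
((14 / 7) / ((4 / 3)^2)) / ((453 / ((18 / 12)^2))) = 27 / 4832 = 0.01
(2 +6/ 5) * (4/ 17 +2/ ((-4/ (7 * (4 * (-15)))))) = 57184/ 85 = 672.75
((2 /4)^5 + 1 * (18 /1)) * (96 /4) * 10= 4327.50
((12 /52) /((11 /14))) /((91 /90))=540 /1859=0.29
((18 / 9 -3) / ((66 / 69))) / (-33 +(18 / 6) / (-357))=2737 / 86416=0.03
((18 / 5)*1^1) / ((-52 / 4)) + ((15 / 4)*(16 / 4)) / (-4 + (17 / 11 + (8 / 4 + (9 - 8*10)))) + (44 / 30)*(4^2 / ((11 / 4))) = 82219 / 10218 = 8.05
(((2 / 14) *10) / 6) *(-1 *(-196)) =140 / 3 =46.67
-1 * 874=-874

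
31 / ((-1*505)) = -31 / 505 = -0.06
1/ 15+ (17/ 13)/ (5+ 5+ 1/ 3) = 1168/ 6045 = 0.19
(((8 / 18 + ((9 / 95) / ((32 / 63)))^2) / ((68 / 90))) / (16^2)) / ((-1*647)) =-39859801 / 10408791900160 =-0.00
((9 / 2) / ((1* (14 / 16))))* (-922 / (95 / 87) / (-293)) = 14.82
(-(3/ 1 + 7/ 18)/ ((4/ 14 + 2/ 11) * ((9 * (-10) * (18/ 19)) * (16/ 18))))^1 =89243/ 933120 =0.10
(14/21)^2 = 4/9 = 0.44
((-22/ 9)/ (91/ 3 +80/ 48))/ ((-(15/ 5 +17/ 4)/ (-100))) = -275/ 261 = -1.05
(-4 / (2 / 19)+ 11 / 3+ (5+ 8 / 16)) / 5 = -173 / 30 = -5.77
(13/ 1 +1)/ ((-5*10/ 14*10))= -49/ 125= -0.39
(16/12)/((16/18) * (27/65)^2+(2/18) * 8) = 12675/9908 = 1.28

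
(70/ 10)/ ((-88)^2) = 7/ 7744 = 0.00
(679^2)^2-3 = 212558803678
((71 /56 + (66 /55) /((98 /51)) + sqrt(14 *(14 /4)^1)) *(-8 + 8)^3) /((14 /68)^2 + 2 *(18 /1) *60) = 0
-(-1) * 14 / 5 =14 / 5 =2.80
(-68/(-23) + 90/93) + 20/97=285666/69161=4.13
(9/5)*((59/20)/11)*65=31.38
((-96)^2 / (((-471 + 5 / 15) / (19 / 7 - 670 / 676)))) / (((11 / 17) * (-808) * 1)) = 0.06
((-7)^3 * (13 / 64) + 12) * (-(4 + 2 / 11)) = 241.17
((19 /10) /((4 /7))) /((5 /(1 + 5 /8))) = 1729 /1600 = 1.08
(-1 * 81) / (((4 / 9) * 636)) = -243 / 848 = -0.29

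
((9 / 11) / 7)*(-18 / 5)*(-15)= 486 / 77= 6.31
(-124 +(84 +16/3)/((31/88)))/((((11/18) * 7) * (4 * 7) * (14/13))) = 117507/116963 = 1.00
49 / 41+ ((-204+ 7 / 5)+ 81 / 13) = -520139 / 2665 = -195.17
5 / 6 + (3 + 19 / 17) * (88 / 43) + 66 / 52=300182 / 28509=10.53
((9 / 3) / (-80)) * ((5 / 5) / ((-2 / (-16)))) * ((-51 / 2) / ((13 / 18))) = 10.59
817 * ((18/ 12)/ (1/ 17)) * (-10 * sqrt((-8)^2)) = -1666680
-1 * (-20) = 20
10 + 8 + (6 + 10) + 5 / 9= 311 / 9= 34.56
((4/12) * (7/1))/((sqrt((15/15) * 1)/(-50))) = -350/3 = -116.67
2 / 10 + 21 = 106 / 5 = 21.20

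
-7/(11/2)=-14/11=-1.27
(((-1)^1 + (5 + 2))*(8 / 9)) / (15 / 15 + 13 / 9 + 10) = 3 / 7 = 0.43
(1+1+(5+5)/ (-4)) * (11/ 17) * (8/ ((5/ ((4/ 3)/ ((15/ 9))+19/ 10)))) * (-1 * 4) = 2376/ 425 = 5.59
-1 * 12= -12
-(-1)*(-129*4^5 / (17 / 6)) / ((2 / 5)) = -1981440 / 17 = -116555.29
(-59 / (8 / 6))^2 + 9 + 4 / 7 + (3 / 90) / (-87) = 287589319 / 146160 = 1967.63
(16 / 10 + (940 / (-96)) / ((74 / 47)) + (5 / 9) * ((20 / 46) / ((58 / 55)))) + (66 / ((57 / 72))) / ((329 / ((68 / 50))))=-2246654646079 / 555366344400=-4.05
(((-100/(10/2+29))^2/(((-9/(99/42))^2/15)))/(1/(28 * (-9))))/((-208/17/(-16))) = -4537500/1547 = -2933.10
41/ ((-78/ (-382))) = 7831/ 39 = 200.79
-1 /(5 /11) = -11 /5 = -2.20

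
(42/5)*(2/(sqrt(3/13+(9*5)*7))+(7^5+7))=141238.55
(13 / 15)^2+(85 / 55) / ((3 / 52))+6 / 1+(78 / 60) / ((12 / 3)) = 670507 / 19800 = 33.86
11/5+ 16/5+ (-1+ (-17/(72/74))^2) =2006717/6480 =309.68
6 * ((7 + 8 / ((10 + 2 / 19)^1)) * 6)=561 / 2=280.50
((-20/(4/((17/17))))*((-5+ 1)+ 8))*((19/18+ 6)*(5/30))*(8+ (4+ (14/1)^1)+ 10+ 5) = -26035/27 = -964.26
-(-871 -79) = 950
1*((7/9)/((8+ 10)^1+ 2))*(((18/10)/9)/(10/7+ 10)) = 49/72000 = 0.00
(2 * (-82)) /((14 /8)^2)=-2624 /49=-53.55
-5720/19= -301.05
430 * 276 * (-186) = -22074480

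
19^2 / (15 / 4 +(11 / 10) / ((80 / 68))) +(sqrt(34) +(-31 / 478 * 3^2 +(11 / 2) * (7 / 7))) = sqrt(34) +18356775 / 223943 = 87.80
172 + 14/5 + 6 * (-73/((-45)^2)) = 174.58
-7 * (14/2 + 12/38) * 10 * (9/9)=-9730/19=-512.11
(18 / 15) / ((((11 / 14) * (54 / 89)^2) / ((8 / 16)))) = 55447 / 26730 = 2.07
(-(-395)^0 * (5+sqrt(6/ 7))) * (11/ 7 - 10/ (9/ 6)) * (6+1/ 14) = 9095 * sqrt(42)/ 2058+45475/ 294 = 183.32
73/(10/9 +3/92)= 60444/947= 63.83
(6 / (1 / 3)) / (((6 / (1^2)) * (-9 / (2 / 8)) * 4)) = -0.02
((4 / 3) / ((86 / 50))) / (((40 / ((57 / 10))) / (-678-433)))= -122.73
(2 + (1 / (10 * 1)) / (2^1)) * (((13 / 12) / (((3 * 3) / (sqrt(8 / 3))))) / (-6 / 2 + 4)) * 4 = 533 * sqrt(6) / 810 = 1.61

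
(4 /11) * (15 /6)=10 /11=0.91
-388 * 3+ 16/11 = -12788/11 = -1162.55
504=504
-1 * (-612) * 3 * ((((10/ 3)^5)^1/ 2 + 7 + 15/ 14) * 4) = 98934424/ 63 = 1570387.68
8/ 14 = 4/ 7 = 0.57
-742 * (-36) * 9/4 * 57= 3425814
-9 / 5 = -1.80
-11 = -11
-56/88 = -7/11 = -0.64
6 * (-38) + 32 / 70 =-7964 / 35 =-227.54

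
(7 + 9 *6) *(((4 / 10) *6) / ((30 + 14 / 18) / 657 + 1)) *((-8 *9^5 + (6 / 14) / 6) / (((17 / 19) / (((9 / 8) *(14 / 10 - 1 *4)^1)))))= 15908489133028479 / 73661000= 215968954.17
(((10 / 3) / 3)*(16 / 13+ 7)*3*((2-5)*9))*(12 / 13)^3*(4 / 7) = -66562560 / 199927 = -332.93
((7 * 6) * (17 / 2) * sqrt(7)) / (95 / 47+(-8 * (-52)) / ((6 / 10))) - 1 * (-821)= 50337 * sqrt(7) / 98045+821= 822.36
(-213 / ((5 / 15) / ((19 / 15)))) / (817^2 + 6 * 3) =-4047 / 3337535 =-0.00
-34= -34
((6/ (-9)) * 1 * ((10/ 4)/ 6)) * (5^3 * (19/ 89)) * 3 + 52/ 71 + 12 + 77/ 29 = -7531903/ 1099506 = -6.85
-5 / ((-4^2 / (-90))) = -225 / 8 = -28.12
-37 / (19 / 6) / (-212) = 111 / 2014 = 0.06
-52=-52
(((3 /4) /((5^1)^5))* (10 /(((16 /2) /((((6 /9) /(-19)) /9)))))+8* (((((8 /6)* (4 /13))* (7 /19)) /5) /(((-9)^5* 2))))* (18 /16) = -703879 /194468040000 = -0.00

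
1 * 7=7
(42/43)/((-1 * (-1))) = 42/43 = 0.98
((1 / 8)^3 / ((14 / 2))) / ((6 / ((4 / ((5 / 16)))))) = 1 / 1680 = 0.00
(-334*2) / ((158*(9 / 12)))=-1336 / 237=-5.64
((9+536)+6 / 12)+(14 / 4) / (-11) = 5997 / 11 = 545.18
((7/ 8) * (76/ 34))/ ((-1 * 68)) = -133/ 4624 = -0.03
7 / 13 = 0.54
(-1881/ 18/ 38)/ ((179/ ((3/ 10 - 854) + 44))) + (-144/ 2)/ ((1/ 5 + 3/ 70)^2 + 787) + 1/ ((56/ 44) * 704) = 38191953267011/ 3092675850880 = 12.35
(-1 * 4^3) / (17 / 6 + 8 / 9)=-1152 / 67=-17.19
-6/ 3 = -2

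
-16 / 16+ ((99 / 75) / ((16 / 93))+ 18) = 9869 / 400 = 24.67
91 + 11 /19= 1740 /19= 91.58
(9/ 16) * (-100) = -225/ 4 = -56.25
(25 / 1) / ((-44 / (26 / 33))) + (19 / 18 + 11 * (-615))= -7366423 / 1089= -6764.39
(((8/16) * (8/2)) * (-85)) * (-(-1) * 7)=-1190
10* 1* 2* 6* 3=360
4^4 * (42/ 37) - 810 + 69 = -16665/ 37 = -450.41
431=431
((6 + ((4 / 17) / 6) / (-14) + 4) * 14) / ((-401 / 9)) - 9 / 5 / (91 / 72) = -14160786 / 3101735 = -4.57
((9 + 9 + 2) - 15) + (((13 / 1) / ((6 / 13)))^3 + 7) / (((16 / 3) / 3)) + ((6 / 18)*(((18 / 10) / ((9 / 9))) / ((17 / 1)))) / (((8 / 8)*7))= 2873994547 / 228480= 12578.76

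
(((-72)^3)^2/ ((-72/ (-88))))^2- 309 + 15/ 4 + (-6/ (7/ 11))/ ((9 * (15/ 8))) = 36530940528033878570049241/ 1260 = 28992809942884030611150.19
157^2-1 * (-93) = 24742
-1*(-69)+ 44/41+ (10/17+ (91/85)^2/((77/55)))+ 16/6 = 13178474/177735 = 74.15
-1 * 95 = -95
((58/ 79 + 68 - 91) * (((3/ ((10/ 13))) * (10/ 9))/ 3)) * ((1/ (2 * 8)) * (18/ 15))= -22867/ 9480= -2.41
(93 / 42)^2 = 961 / 196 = 4.90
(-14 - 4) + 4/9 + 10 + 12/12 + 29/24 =-385/72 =-5.35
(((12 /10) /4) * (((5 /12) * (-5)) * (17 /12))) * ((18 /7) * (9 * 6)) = -6885 /56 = -122.95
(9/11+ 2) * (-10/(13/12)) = -3720/143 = -26.01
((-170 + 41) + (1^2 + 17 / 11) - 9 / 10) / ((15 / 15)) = -127.35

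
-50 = -50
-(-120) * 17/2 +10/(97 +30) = 129550/127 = 1020.08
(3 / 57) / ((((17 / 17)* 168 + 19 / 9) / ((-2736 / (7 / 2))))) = -2592 / 10717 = -0.24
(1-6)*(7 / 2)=-35 / 2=-17.50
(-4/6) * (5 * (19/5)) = -38/3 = -12.67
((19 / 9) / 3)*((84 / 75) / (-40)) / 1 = -133 / 6750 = -0.02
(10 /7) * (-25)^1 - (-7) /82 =-20451 /574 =-35.63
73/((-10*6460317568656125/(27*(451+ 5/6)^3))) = -1454492254463/516825405492490000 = -0.00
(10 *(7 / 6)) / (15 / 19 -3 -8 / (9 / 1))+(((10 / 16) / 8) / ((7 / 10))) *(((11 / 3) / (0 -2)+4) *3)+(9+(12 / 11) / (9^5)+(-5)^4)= 3243699347561 / 5140884672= 630.96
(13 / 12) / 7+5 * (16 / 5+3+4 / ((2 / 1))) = 3457 / 84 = 41.15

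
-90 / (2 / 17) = -765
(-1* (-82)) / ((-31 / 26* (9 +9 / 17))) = -18122 / 2511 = -7.22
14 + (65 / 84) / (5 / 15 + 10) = 12217 / 868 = 14.07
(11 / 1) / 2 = 11 / 2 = 5.50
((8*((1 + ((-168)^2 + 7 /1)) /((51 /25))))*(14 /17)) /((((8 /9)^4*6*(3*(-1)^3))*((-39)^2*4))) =-16674525 /12503296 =-1.33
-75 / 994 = -0.08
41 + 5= 46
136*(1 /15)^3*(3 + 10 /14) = 0.15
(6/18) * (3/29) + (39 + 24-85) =-637/29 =-21.97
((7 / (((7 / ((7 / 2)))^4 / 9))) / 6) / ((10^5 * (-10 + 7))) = -7 / 3200000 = -0.00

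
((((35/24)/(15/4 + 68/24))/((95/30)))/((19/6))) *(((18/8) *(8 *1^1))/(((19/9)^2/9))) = 8266860/10295359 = 0.80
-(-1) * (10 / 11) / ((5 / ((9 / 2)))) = 9 / 11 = 0.82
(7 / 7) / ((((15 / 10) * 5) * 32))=1 / 240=0.00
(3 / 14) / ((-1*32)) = -3 / 448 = -0.01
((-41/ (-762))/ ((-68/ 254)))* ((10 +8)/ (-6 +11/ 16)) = 984/ 1445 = 0.68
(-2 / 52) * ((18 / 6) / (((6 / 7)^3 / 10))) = -1715 / 936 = -1.83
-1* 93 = -93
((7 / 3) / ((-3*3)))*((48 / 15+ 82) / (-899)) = 994 / 40455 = 0.02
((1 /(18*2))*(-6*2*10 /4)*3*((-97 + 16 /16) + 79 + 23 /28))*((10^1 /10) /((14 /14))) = 2265 /56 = 40.45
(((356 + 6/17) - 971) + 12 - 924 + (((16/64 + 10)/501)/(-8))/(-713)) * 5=-1483319834755/194323872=-7633.24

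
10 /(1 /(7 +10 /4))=95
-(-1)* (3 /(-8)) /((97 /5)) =-15 /776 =-0.02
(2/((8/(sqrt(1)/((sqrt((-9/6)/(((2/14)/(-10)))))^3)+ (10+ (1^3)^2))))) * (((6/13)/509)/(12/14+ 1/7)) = sqrt(105)/48634950+ 33/13234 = 0.00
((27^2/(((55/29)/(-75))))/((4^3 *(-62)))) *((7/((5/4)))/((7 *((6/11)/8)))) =21141/248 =85.25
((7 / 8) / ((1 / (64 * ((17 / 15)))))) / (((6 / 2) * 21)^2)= 0.02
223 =223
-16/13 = -1.23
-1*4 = -4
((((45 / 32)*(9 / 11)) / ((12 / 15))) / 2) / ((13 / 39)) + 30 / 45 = 23857 / 8448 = 2.82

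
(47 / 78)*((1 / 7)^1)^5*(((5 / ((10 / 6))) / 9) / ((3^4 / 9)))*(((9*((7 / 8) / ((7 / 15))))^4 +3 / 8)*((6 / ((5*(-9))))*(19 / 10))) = -98870626591 / 3624503500800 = -0.03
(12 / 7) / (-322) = -6 / 1127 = -0.01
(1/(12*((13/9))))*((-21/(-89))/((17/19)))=1197/78676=0.02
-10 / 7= -1.43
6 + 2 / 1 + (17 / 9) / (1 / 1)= 89 / 9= 9.89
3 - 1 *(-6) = 9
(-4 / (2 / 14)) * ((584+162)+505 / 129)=-2708692 / 129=-20997.61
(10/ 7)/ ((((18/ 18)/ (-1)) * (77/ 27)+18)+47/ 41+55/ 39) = 143910/ 1783523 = 0.08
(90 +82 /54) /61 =2471 /1647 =1.50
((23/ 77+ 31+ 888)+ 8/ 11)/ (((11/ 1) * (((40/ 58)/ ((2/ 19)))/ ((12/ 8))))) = 3081627/ 160930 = 19.15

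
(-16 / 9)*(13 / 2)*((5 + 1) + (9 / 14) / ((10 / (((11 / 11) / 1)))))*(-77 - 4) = 198666 / 35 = 5676.17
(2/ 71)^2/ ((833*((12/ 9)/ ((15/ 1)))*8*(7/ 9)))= 0.00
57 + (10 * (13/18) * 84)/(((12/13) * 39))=1994/27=73.85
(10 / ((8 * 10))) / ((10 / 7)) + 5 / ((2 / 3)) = 607 / 80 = 7.59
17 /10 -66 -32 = -963 /10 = -96.30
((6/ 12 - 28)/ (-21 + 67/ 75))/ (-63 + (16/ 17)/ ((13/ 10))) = -70125/ 3193016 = -0.02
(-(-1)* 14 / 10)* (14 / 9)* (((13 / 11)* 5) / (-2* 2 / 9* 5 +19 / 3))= 1274 / 407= 3.13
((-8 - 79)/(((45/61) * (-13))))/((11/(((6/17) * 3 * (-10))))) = -8.73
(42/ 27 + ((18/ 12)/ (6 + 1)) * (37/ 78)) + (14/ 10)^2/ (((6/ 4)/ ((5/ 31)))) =948511/ 507780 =1.87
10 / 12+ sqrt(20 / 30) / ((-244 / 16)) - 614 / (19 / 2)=-7273 / 114 - 4*sqrt(6) / 183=-63.85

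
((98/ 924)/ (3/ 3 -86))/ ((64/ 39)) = -91/ 119680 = -0.00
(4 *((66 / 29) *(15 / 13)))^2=15681600 / 142129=110.33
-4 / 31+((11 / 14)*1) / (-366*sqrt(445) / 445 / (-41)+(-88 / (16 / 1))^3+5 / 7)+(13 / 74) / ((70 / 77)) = 87824776697373797 / 1476839900220419660 - 36974784*sqrt(445) / 64378374028789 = 0.06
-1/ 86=-0.01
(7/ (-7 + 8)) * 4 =28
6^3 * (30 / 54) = 120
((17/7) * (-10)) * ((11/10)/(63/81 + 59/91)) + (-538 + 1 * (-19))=-575.73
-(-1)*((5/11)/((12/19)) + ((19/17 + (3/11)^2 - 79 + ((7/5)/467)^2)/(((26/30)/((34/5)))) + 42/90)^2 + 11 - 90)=985175600704187300046616519/2647936009297710202500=372054.16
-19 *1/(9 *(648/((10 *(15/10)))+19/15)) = -95/2001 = -0.05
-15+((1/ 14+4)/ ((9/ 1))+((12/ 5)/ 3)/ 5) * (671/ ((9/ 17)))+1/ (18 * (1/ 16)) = 7201351/ 9450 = 762.05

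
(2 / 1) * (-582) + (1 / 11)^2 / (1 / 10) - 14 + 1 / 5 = -712519 / 605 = -1177.72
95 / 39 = 2.44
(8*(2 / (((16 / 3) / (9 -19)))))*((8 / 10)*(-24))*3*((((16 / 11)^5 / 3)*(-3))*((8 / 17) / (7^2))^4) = -7421703487488 / 77543148614841371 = -0.00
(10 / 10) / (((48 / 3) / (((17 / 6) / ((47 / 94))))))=17 / 48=0.35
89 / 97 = 0.92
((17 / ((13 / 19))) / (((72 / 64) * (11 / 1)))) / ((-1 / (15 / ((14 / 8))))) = -51680 / 3003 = -17.21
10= 10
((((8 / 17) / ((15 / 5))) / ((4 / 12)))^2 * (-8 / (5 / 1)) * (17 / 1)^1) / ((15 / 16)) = -8192 / 1275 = -6.43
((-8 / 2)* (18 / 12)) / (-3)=2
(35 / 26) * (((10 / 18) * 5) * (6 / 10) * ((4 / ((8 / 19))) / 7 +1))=275 / 52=5.29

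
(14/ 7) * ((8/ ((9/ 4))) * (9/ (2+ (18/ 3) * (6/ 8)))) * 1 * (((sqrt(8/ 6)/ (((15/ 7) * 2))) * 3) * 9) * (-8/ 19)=-21504 * sqrt(3)/ 1235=-30.16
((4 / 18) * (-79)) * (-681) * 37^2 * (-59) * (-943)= 2731807522898 / 3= 910602507632.67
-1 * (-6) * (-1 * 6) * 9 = -324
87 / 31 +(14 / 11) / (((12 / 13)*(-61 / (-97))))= 623899 / 124806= 5.00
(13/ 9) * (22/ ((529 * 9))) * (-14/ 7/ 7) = -572/ 299943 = -0.00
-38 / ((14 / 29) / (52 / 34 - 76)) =697566 / 119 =5861.90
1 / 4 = 0.25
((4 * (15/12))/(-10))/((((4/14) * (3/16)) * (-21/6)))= 8/3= 2.67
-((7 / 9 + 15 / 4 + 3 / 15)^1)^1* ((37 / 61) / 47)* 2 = -0.12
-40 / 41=-0.98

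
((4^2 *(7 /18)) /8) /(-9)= -7 /81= -0.09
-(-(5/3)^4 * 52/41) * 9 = 32500/369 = 88.08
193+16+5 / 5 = 210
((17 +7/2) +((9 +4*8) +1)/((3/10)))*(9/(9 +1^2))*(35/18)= 2247/8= 280.88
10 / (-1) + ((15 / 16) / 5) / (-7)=-1123 / 112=-10.03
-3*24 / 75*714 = -17136 / 25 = -685.44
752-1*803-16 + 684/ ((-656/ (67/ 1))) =-22445/ 164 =-136.86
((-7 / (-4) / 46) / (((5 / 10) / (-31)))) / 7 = -31 / 92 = -0.34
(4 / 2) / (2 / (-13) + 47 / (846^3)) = -334955088 / 25765763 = -13.00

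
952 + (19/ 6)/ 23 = 131395/ 138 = 952.14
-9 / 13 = -0.69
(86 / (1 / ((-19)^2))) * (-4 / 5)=-124184 / 5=-24836.80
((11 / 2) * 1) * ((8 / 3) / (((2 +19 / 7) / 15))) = 140 / 3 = 46.67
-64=-64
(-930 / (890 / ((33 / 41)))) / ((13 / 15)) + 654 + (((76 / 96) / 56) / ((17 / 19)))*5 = 707865552809 / 1083840576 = 653.11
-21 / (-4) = 21 / 4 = 5.25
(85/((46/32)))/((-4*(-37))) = 340/851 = 0.40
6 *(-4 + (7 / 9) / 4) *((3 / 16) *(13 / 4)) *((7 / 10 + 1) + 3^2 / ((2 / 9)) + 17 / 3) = -639379 / 960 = -666.02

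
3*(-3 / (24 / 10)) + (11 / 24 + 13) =233 / 24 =9.71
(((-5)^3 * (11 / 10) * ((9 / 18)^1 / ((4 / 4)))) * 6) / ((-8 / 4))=825 / 4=206.25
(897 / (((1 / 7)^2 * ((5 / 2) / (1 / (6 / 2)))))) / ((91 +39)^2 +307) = 29302 / 86035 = 0.34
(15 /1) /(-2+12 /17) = -255 /22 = -11.59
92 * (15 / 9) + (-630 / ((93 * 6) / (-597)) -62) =71179 / 93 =765.37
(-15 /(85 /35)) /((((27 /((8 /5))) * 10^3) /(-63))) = 0.02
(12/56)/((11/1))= 3/154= 0.02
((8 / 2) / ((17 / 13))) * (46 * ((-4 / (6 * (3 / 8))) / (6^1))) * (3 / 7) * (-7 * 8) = 153088 / 153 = 1000.58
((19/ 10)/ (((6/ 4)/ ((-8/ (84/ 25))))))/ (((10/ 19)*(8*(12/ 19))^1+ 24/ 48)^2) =-99043960/ 327786543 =-0.30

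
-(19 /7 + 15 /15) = -26 /7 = -3.71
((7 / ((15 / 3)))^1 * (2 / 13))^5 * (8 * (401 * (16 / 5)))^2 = 1416931525001216 / 29007265625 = 48847.47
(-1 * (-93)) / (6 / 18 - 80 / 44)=-3069 / 49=-62.63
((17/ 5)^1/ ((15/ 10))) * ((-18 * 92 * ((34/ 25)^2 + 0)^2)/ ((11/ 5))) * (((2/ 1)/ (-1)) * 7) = 351124956672/ 4296875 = 81716.35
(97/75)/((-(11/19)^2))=-35017/9075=-3.86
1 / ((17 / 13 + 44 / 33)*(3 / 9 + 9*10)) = 0.00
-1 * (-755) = 755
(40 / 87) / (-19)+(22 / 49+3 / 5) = 415021 / 404985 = 1.02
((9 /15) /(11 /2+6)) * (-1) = -6 /115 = -0.05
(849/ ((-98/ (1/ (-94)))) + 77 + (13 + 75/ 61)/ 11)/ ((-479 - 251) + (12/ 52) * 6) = -6298787287/ 58548818944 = -0.11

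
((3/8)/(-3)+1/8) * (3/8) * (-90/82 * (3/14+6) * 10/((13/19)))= 0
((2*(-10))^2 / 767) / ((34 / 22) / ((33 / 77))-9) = -6600 / 68263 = -0.10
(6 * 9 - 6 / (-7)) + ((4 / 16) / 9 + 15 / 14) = 14101 / 252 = 55.96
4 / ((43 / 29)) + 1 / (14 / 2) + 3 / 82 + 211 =5278915 / 24682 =213.88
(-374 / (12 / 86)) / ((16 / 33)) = -88451 / 16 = -5528.19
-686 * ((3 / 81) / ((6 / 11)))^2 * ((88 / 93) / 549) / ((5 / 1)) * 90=-3652264 / 37220553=-0.10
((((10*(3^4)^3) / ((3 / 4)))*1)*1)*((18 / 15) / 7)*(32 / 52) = 68024448 / 91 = 747521.41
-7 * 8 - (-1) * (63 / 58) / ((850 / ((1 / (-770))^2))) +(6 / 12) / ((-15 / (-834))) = -117755021991 / 4175710000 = -28.20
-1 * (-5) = 5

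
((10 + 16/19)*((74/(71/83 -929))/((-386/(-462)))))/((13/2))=-146136606/918095789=-0.16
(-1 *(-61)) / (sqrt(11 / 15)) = 61 *sqrt(165) / 11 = 71.23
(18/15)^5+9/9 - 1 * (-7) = 32776/3125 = 10.49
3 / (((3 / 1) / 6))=6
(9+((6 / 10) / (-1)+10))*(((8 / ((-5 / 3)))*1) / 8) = -276 / 25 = -11.04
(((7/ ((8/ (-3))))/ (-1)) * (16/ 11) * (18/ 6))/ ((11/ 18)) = 2268/ 121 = 18.74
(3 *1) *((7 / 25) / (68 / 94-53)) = -47 / 2925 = -0.02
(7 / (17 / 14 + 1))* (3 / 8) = 147 / 124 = 1.19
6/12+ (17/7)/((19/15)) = 2.42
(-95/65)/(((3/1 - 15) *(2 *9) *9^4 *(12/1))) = 19/221079456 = 0.00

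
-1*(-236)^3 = 13144256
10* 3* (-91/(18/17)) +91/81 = -208754/81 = -2577.21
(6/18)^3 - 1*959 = -25892/27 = -958.96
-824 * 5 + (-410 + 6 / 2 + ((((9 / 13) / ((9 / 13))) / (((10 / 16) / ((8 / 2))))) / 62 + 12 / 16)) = -2806211 / 620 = -4526.15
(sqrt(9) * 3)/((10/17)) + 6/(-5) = 141/10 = 14.10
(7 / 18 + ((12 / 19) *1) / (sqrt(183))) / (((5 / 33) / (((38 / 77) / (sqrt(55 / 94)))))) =sqrt(5170) *(72 *sqrt(183) + 8113) / 352275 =1.85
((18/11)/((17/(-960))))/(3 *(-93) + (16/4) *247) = -17280/132583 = -0.13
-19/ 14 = -1.36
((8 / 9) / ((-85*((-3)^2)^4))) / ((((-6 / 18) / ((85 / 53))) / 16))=128 / 1043199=0.00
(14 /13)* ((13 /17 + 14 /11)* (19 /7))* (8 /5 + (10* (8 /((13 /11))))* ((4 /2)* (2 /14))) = 137946384 /1106105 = 124.71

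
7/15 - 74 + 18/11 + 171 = 16352/165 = 99.10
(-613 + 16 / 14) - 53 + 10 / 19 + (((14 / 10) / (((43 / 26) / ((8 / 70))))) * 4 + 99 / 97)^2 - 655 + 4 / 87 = -165736111326765866 / 125814672256875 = -1317.30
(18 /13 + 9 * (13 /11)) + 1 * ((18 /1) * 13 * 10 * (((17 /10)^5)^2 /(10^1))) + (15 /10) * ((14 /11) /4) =33738530198412219 /715000000000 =47186.76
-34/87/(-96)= 17/4176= 0.00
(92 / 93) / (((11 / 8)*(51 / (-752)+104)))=553472 / 79954611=0.01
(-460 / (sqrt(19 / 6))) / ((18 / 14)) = -3220 * sqrt(114) / 171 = -201.05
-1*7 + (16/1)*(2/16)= -5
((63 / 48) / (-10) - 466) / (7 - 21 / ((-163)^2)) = -1981542589 / 29753920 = -66.60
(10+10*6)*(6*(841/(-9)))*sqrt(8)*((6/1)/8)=-58870*sqrt(2)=-83254.75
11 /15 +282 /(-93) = -1069 /465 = -2.30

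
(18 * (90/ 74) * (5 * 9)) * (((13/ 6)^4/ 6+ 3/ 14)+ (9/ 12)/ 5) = 16481685/ 4144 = 3977.24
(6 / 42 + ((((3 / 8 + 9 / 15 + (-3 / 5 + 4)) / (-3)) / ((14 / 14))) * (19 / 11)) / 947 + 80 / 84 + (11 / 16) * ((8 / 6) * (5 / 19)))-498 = -16514679395 / 33251064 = -496.67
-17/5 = -3.40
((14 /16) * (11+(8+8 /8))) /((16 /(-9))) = -315 /32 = -9.84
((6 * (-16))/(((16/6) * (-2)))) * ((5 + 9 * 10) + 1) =1728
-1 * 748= -748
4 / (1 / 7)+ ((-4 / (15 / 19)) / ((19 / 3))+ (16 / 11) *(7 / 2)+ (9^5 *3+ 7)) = 9745246 / 55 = 177186.29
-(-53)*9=477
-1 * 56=-56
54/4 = 27/2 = 13.50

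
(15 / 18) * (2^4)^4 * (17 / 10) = 92842.67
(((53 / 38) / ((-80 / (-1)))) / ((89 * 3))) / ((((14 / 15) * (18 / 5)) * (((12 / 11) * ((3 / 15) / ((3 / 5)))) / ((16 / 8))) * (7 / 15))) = 14575 / 63635712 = 0.00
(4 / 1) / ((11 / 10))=40 / 11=3.64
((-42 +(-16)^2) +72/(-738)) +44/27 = 238594/1107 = 215.53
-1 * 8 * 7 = -56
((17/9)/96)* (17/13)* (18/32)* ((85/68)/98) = 1445/7827456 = 0.00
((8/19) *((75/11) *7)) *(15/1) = 63000/209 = 301.44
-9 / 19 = -0.47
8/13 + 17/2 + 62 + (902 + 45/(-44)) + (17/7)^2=27411121/28028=977.99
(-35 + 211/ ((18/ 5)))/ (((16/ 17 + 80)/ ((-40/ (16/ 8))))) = -36125/ 6192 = -5.83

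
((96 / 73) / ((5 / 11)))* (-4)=-4224 / 365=-11.57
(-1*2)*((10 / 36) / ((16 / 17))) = -0.59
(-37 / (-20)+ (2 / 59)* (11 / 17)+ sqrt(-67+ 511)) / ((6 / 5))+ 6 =60661 / 8024+ 5* sqrt(111) / 3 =25.12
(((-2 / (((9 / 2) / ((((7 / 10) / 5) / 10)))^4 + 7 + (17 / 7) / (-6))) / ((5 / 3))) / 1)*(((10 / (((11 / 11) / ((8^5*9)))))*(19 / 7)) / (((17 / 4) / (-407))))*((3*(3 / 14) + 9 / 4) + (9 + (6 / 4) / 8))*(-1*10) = -27214905855836160 / 2614148439115187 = -10.41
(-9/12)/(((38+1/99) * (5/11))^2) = -3557763/1416016900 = -0.00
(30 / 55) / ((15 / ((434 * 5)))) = 868 / 11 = 78.91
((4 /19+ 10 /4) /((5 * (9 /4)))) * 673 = 138638 /855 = 162.15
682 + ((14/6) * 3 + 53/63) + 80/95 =826748/1197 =690.68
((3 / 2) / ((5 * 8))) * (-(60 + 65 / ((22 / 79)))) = -3873 / 352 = -11.00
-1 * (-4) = 4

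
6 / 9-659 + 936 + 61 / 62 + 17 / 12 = 104185 / 372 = 280.07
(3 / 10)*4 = 6 / 5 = 1.20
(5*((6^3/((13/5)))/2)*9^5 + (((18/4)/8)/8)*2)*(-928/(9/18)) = -295906352193/13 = -22762027091.77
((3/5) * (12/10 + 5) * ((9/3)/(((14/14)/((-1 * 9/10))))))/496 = -81/4000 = -0.02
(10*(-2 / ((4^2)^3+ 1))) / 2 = -10 / 4097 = -0.00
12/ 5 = 2.40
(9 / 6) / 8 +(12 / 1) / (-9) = -55 / 48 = -1.15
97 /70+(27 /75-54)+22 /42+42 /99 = -51.31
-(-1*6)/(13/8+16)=16/47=0.34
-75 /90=-5 /6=-0.83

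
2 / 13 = 0.15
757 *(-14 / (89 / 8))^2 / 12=2373952 / 23763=99.90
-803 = -803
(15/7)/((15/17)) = 17/7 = 2.43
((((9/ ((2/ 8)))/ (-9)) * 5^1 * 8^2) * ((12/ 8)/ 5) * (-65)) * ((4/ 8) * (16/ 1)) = 199680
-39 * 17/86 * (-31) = 20553/86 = 238.99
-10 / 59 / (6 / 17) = -85 / 177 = -0.48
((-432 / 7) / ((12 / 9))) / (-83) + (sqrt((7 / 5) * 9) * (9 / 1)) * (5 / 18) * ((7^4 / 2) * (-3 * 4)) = 324 / 581-21609 * sqrt(35) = -127840.01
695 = 695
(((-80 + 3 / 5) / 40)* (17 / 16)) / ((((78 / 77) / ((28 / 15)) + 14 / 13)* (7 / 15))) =-2.79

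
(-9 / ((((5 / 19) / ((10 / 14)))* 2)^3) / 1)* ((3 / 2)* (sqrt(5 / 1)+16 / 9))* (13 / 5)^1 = -2407509* sqrt(5) / 27440- 267501 / 1715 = -352.16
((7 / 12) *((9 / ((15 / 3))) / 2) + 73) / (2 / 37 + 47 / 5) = 108817 / 13992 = 7.78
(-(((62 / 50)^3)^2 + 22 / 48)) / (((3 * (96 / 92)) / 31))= -17101757911147 / 421875000000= -40.54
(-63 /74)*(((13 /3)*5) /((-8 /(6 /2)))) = 4095 /592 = 6.92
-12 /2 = -6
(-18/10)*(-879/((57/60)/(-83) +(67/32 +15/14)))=147081312/293171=501.69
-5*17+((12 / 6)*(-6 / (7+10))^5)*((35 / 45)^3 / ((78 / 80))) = -14121355945 / 166123269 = -85.01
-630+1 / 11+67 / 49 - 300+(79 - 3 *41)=-524200 / 539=-972.54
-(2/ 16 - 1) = 7/ 8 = 0.88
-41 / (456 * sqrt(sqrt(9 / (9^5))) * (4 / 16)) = -3.24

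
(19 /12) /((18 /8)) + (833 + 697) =41329 /27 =1530.70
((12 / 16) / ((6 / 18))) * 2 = 9 / 2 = 4.50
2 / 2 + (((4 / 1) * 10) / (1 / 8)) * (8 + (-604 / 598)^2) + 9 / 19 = 4905488188 / 1698619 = 2887.93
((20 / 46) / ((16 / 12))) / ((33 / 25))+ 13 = 6703 / 506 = 13.25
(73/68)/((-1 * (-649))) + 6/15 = 88629/220660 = 0.40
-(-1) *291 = 291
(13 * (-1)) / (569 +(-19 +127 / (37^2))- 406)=-17797 / 197263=-0.09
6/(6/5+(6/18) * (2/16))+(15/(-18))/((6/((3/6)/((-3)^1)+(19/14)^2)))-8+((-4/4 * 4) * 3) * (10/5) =-86421889/3154032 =-27.40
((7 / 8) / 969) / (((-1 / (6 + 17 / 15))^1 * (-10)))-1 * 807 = -938378851 / 1162800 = -807.00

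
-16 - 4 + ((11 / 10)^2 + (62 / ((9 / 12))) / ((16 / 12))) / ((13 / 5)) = 1121 / 260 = 4.31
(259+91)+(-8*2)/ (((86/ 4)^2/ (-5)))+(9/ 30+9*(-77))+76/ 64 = -50490929/ 147920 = -341.34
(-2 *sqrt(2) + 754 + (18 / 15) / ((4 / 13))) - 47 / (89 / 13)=668421 / 890 - 2 *sqrt(2)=748.21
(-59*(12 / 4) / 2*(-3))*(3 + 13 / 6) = 5487 / 4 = 1371.75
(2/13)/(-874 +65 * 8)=-1/2301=-0.00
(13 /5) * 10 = 26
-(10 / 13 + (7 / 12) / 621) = -0.77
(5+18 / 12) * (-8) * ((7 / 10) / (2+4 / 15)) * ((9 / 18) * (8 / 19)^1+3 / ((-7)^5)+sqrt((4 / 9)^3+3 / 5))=-91 * sqrt(12535) / 765 - 2619669 / 775523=-16.70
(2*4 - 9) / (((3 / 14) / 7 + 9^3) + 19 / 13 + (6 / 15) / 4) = -0.00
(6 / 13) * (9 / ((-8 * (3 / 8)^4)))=-1024 / 39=-26.26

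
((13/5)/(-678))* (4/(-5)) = 26/8475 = 0.00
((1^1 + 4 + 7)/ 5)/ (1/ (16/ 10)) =96/ 25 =3.84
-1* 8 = -8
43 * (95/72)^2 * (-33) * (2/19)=-224675/864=-260.04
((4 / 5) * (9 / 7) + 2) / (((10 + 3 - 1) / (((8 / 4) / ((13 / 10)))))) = 106 / 273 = 0.39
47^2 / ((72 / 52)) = 1595.39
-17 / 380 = -0.04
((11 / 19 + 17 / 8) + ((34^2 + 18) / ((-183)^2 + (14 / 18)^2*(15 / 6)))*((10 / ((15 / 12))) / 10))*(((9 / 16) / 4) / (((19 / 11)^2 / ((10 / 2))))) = 12267542277441 / 19053184367104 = 0.64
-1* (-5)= 5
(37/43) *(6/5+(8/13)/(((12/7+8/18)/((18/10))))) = 70041/47515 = 1.47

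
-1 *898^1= -898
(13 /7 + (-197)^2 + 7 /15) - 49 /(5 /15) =4059754 /105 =38664.32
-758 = -758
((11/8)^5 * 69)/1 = 11112519/32768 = 339.13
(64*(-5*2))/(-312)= 80/39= 2.05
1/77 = 0.01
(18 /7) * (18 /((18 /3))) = 54 /7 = 7.71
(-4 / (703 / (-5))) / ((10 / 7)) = 14 / 703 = 0.02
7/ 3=2.33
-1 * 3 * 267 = -801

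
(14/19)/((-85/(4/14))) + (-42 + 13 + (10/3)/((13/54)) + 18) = 59703/20995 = 2.84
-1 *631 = -631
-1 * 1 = -1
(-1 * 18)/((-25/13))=234/25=9.36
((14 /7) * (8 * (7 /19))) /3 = 112 /57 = 1.96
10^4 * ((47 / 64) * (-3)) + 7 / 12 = -66092 / 3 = -22030.67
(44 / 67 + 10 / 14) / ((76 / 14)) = 643 / 2546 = 0.25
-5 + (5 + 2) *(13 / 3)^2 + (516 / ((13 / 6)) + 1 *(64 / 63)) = 299438 / 819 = 365.61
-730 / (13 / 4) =-2920 / 13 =-224.62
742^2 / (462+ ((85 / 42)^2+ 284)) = 971194896 / 1323169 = 733.99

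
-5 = -5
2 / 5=0.40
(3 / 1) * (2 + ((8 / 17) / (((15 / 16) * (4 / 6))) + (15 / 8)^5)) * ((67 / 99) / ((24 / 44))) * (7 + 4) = 5913572291 / 5570560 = 1061.58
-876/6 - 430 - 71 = -647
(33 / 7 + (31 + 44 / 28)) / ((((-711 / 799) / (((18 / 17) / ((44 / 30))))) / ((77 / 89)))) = -184005 / 7031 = -26.17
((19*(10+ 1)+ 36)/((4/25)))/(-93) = -6125/372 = -16.47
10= 10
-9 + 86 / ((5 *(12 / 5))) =-11 / 6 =-1.83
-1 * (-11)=11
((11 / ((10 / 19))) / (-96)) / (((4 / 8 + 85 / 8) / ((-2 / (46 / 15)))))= 209 / 16376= 0.01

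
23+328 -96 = 255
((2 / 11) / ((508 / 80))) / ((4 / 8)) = 80 / 1397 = 0.06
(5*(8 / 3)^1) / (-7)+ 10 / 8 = -55 / 84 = -0.65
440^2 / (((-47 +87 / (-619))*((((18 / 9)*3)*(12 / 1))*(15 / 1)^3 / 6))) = -299596 / 2954475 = -0.10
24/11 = 2.18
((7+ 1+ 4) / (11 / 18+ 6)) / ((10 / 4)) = 432 / 595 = 0.73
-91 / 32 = -2.84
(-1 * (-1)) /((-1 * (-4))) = 1 /4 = 0.25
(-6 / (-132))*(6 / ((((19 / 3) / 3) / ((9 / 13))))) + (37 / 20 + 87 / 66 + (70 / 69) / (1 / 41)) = 168170111 / 3749460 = 44.85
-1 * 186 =-186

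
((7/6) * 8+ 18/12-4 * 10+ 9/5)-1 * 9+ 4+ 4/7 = -6677/210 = -31.80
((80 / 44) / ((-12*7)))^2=25 / 53361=0.00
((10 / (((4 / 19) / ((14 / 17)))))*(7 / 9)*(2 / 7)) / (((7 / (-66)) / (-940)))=3929200 / 51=77043.14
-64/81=-0.79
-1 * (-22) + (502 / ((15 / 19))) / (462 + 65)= 183448 / 7905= 23.21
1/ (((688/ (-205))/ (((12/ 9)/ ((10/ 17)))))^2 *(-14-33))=-485809/ 50056128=-0.01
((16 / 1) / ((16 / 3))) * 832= 2496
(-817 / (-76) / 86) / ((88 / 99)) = 9 / 64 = 0.14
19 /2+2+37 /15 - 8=179 /30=5.97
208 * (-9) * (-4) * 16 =119808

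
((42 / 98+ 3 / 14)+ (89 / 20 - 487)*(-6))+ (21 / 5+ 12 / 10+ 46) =103157 / 35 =2947.34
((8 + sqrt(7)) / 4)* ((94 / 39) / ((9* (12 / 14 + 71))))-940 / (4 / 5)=-207448459 / 176553 + 329* sqrt(7) / 353106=-1174.99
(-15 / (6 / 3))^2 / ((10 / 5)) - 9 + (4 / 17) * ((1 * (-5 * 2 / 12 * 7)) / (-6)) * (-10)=20609 / 1224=16.84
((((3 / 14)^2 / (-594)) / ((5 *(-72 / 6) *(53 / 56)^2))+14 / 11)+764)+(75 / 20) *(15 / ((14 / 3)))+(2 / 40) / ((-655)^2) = 25967547045663199 / 33406237557000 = 777.33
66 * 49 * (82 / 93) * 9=795564 / 31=25663.35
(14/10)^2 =49/25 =1.96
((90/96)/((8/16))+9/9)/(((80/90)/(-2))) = -207/32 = -6.47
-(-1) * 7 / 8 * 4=7 / 2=3.50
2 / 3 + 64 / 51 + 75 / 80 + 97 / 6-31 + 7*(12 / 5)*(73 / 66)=98849 / 14960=6.61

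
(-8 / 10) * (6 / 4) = -6 / 5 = -1.20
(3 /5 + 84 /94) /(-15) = -117 /1175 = -0.10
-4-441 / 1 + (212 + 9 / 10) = -2321 / 10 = -232.10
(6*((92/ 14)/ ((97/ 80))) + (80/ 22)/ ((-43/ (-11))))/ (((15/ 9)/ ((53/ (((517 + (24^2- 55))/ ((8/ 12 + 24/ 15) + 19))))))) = 330227524/ 15153243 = 21.79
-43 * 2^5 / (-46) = 688 / 23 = 29.91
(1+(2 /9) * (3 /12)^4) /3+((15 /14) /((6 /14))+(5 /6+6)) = 33409 /3456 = 9.67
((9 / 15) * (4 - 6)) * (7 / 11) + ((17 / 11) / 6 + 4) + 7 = 3463 / 330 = 10.49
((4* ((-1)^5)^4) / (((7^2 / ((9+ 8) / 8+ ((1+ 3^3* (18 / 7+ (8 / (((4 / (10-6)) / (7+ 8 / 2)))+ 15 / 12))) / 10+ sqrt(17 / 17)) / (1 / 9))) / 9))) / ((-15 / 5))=-188436 / 343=-549.38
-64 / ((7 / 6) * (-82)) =192 / 287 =0.67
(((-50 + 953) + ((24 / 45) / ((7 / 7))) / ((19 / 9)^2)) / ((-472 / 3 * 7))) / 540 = -543377 / 357823200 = -0.00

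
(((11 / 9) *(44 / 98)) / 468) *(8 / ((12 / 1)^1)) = 121 / 154791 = 0.00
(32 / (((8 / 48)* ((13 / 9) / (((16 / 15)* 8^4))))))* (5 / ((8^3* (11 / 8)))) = 589824 / 143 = 4124.64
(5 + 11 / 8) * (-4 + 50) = 1173 / 4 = 293.25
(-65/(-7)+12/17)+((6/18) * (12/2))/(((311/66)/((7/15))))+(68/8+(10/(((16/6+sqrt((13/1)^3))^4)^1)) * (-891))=17867068464960 * sqrt(13)/150889270197191761+1043573349867094363766399/55842610007278698828490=18.69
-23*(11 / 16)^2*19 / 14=-52877 / 3584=-14.75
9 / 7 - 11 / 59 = 454 / 413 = 1.10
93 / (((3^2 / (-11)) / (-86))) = 29326 / 3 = 9775.33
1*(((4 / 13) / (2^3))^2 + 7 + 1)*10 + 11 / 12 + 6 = 176297 / 2028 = 86.93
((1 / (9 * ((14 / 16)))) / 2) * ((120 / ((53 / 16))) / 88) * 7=320 / 1749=0.18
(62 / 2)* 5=155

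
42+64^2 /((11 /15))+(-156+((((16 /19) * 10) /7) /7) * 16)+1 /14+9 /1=112308453 /20482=5483.28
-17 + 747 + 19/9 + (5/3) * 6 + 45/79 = 528046/711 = 742.68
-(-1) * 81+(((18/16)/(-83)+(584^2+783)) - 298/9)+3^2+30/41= 83770139071/245016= 341896.61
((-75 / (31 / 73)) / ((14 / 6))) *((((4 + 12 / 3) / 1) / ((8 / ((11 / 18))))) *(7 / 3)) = -107.93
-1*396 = -396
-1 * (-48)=48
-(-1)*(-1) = -1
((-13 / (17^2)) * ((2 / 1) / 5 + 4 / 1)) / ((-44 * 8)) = 13 / 23120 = 0.00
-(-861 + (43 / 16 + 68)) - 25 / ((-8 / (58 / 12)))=9665 / 12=805.42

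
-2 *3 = -6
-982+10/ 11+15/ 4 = -43003/ 44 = -977.34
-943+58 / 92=-43349 / 46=-942.37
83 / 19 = 4.37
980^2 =960400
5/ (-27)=-5/ 27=-0.19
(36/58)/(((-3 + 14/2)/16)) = 72/29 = 2.48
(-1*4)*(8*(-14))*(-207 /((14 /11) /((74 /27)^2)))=-44333696 /81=-547329.58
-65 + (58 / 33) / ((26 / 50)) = -26435 / 429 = -61.62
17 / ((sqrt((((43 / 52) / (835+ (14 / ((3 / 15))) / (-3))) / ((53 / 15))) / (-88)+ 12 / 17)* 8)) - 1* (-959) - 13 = 17* sqrt(177864740082947346) / 2834654106+ 946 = 948.53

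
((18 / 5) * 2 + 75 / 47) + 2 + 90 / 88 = 122203 / 10340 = 11.82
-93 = -93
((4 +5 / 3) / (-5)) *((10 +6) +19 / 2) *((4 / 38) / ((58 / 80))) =-2312 / 551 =-4.20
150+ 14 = 164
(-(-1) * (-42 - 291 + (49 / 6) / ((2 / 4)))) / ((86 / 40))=-19000 / 129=-147.29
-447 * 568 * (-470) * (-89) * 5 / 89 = -596655600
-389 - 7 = -396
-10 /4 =-5 /2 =-2.50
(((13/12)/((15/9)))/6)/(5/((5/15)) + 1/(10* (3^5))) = 1053/145804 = 0.01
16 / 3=5.33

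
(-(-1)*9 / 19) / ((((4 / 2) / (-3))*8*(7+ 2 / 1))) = -3 / 304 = -0.01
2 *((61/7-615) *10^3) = -8488000/7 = -1212571.43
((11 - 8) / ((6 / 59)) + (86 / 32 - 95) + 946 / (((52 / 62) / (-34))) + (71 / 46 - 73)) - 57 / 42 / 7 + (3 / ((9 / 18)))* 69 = -8924181375 / 234416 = -38069.85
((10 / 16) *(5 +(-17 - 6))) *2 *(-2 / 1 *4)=180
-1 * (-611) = 611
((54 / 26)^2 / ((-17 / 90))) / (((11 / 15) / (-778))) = 765668700 / 31603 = 24227.72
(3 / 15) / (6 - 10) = -1 / 20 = -0.05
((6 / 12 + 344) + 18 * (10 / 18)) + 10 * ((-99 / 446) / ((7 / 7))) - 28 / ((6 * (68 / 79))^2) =3259548335 / 9280368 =351.23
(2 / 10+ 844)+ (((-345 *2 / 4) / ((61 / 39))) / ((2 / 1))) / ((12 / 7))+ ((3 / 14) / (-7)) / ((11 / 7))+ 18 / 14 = 305605317 / 375760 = 813.30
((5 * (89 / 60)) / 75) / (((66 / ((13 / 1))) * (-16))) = -1157 / 950400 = -0.00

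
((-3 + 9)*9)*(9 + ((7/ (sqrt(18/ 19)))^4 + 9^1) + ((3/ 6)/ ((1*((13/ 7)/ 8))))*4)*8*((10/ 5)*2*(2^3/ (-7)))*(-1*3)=16007028.75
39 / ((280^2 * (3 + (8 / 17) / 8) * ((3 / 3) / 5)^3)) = 255 / 12544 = 0.02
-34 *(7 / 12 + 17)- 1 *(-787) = 1135 / 6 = 189.17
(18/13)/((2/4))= 36/13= 2.77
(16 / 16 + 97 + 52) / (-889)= -150 / 889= -0.17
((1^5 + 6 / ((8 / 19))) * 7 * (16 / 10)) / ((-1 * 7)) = -122 / 5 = -24.40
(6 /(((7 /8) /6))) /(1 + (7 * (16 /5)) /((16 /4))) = 480 /77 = 6.23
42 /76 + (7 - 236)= -228.45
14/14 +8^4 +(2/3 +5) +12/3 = 12320/3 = 4106.67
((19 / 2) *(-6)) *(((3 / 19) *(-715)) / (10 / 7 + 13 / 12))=540540 / 211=2561.80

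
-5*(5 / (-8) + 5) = -175 / 8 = -21.88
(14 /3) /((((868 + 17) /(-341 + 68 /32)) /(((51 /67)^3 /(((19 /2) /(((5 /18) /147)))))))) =-13319143 /84963141396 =-0.00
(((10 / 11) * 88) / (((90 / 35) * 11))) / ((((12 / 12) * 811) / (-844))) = -236320 / 80289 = -2.94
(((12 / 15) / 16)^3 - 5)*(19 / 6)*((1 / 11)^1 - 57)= 79291351 / 88000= 901.04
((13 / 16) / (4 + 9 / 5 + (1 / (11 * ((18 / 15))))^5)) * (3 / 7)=15262803270 / 254223622303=0.06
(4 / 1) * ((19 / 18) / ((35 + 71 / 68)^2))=9248 / 2845611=0.00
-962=-962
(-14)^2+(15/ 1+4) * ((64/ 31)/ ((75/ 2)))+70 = 620882/ 2325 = 267.05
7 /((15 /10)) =14 /3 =4.67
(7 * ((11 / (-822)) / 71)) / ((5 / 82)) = -3157 / 145905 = -0.02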